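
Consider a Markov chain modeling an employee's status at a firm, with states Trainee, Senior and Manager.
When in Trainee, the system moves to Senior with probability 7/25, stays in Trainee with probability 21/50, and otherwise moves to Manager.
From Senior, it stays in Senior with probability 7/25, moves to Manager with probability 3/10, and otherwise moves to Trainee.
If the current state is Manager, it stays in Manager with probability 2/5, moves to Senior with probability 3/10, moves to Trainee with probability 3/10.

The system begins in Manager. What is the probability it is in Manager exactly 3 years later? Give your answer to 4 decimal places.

Propagate the distribution vector 3 years from Manager.
After 0 years: (0.0000, 0.0000, 1.0000)
After 1 year: (0.3000, 0.3000, 0.4000)
After 2 years: (0.3720, 0.2880, 0.3400)
After 3 years: (0.3792, 0.2868, 0.3340)
P(in Manager after 3 years) = 0.3340

0.3340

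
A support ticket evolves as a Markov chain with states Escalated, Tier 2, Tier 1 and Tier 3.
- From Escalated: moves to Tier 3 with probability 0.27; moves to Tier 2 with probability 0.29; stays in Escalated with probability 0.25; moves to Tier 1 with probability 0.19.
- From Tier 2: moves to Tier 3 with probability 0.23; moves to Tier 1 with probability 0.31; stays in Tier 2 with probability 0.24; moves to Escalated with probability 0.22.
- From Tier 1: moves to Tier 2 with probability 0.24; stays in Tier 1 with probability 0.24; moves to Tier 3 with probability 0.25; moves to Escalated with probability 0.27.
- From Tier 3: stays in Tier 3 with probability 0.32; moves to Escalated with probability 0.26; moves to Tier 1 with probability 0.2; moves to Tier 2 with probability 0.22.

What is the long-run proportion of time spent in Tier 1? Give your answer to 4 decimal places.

0.2340

Let the stationary distribution be π with π = πP and π_1 + π_2 + π_3 + π_4 = 1.
π_1 = 0.25·π_1 + 0.22·π_2 + 0.27·π_3 + 0.26·π_4
π_2 = 0.29·π_1 + 0.24·π_2 + 0.24·π_3 + 0.22·π_4
π_3 = 0.19·π_1 + 0.31·π_2 + 0.24·π_3 + 0.2·π_4
Solving with the normalization constraint gives π = (0.2500, 0.2471, 0.2340, 0.2689).
So the stationary probability of Tier 1 is 0.2340.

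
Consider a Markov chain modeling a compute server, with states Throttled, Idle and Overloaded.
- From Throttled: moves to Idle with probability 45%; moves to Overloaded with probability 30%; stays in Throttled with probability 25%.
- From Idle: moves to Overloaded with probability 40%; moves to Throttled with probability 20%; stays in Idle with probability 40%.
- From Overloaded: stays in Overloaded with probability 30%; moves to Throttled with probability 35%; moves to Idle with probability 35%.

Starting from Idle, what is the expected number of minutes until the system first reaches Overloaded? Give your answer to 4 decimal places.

2.6389

Let t(s) be the expected number of minutes to first reach Overloaded from state s, with t(Overloaded) = 0. Conditioning on the first minute:
t(Throttled) = 1 + 0.25·t(Throttled) + 0.45·t(Idle)
t(Idle) = 1 + 0.2·t(Throttled) + 0.4·t(Idle)
Solving: t(Throttled) = 2.9167, t(Idle) = 2.6389.
Expected minutes from Idle to Overloaded: 2.6389.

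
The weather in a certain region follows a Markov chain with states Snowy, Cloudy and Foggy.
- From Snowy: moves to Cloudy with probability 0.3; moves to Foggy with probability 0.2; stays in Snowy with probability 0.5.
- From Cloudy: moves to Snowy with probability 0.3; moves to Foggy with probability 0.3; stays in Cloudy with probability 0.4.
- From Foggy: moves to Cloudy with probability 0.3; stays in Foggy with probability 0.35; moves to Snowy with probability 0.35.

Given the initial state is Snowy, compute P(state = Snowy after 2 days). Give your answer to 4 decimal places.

Sum over the intermediate state after 1 day:
P = P(Snowy→Snowy)·P(Snowy→Snowy) + P(Snowy→Cloudy)·P(Cloudy→Snowy) + P(Snowy→Foggy)·P(Foggy→Snowy)
  = 0.5×0.5 + 0.3×0.3 + 0.2×0.35
  = 0.2500 + 0.0900 + 0.0700 = 0.4100

0.4100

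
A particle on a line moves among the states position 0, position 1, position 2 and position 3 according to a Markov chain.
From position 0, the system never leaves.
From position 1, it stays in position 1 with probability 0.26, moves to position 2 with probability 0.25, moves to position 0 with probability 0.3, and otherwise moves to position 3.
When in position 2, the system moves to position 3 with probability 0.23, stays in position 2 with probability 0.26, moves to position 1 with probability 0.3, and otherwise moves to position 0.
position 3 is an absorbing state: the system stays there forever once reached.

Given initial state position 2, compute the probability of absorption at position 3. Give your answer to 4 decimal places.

Let h(s) be the probability of absorption at position 3 starting from transient state s. Then h(position 3) = 1 and h(position 0) = 0. By first-step analysis:
h(position 1) = 0.3·0 + 0.26·h(position 1) + 0.25·h(position 2) + 0.19·1
h(position 2) = 0.21·0 + 0.3·h(position 1) + 0.26·h(position 2) + 0.23·1
Solving: h(position 1) = 0.4192, h(position 2) = 0.4807.
Starting from position 2, the probability is 0.4807.

0.4807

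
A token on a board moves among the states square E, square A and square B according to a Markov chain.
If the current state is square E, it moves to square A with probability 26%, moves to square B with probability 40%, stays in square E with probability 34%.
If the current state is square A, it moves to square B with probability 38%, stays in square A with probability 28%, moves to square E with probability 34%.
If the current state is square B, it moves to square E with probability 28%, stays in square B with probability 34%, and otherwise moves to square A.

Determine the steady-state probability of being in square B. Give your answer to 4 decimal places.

Let the stationary distribution be π with π = πP and π_1 + π_2 + π_3 = 1.
π_1 = 0.34·π_1 + 0.34·π_2 + 0.28·π_3
π_2 = 0.26·π_1 + 0.28·π_2 + 0.38·π_3
Solving with the normalization constraint gives π = (0.3177, 0.3108, 0.3715).
So the stationary probability of square B is 0.3715.

0.3715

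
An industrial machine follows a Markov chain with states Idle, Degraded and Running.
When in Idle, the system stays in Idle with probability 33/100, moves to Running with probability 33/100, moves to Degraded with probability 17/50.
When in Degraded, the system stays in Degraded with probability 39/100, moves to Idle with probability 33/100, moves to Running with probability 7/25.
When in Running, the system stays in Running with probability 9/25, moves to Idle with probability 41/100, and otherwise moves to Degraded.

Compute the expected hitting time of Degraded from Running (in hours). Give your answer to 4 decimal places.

Let t(s) be the expected number of hours to first reach Degraded from state s, with t(Degraded) = 0. Conditioning on the first hour:
t(Idle) = 1 + 0.33·t(Idle) + 0.33·t(Running)
t(Running) = 1 + 0.41·t(Idle) + 0.36·t(Running)
Solving: t(Idle) = 3.3049, t(Running) = 3.6797.
Expected hours from Running to Degraded: 3.6797.

3.6797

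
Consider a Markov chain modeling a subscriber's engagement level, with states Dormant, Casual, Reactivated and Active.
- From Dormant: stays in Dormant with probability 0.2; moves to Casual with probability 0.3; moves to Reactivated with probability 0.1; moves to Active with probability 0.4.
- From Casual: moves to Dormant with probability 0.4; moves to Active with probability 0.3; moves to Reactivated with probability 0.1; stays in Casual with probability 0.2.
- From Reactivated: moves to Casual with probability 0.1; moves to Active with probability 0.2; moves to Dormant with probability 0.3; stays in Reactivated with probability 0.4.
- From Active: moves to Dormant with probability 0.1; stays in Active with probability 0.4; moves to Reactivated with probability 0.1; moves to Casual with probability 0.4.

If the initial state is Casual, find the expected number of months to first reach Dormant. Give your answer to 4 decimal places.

Let t(s) be the expected number of months to first reach Dormant from state s, with t(Dormant) = 0. Conditioning on the first month:
t(Casual) = 1 + 0.2·t(Casual) + 0.1·t(Reactivated) + 0.3·t(Active)
t(Reactivated) = 1 + 0.1·t(Casual) + 0.4·t(Reactivated) + 0.2·t(Active)
t(Active) = 1 + 0.4·t(Casual) + 0.1·t(Reactivated) + 0.4·t(Active)
Solving: t(Casual) = 3.4426, t(Reactivated) = 3.7705, t(Active) = 4.5902.
Expected months from Casual to Dormant: 3.4426.

3.4426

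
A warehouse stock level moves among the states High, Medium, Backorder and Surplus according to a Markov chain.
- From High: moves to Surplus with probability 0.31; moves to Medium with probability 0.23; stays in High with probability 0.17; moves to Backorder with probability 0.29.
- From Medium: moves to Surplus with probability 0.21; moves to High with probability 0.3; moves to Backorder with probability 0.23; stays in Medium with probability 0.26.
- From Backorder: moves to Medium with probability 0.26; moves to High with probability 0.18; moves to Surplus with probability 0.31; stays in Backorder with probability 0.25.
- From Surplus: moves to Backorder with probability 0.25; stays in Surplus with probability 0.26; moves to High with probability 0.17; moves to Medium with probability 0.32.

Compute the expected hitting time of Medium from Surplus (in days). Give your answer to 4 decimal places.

3.4596

Let t(s) be the expected number of days to first reach Medium from state s, with t(Medium) = 0. Conditioning on the first day:
t(High) = 1 + 0.17·t(High) + 0.29·t(Backorder) + 0.31·t(Surplus)
t(Backorder) = 1 + 0.18·t(High) + 0.25·t(Backorder) + 0.31·t(Surplus)
t(Surplus) = 1 + 0.17·t(High) + 0.25·t(Backorder) + 0.26·t(Surplus)
Solving: t(High) = 3.7793, t(Backorder) = 3.6703, t(Surplus) = 3.4596.
Expected days from Surplus to Medium: 3.4596.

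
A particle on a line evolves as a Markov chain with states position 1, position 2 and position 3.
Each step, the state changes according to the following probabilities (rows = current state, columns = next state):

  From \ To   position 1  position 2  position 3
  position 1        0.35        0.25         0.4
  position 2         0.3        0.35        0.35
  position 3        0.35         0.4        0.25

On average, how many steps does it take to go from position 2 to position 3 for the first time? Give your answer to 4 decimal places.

2.7338

Let t(s) be the expected number of steps to first reach position 3 from state s, with t(position 3) = 0. Conditioning on the first step:
t(position 1) = 1 + 0.35·t(position 1) + 0.25·t(position 2)
t(position 2) = 1 + 0.3·t(position 1) + 0.35·t(position 2)
Solving: t(position 1) = 2.5899, t(position 2) = 2.7338.
Expected steps from position 2 to position 3: 2.7338.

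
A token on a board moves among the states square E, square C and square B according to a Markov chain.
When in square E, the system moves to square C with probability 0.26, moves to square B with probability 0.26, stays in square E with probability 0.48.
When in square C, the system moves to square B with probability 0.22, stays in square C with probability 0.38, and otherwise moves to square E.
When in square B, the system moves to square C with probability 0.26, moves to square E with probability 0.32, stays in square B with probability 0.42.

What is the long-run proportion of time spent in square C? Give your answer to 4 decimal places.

0.2955

Let the stationary distribution be π with π = πP and π_1 + π_2 + π_3 = 1.
π_1 = 0.48·π_1 + 0.4·π_2 + 0.32·π_3
π_2 = 0.26·π_1 + 0.38·π_2 + 0.26·π_3
Solving with the normalization constraint gives π = (0.4091, 0.2955, 0.2955).
So the stationary probability of square C is 0.2955.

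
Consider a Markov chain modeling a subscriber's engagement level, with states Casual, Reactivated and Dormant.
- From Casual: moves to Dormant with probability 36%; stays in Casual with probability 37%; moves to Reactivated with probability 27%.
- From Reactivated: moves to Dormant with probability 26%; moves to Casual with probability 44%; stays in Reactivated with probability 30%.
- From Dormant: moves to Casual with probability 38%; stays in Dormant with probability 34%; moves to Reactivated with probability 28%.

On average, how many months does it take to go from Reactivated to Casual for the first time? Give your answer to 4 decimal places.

Let t(s) be the expected number of months to first reach Casual from state s, with t(Casual) = 0. Conditioning on the first month:
t(Reactivated) = 1 + 0.3·t(Reactivated) + 0.26·t(Dormant)
t(Dormant) = 1 + 0.28·t(Reactivated) + 0.34·t(Dormant)
Solving: t(Reactivated) = 2.3638, t(Dormant) = 2.5180.
Expected months from Reactivated to Casual: 2.3638.

2.3638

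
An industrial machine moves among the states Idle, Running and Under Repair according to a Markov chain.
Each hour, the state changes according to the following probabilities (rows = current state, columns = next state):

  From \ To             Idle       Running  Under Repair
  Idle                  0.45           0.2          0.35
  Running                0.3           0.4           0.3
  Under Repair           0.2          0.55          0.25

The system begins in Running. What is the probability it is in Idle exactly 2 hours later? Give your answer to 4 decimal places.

Sum over the intermediate state after 1 hour:
P = P(Running→Idle)·P(Idle→Idle) + P(Running→Running)·P(Running→Idle) + P(Running→Under Repair)·P(Under Repair→Idle)
  = 0.3×0.45 + 0.4×0.3 + 0.3×0.2
  = 0.1350 + 0.1200 + 0.0600 = 0.3150

0.3150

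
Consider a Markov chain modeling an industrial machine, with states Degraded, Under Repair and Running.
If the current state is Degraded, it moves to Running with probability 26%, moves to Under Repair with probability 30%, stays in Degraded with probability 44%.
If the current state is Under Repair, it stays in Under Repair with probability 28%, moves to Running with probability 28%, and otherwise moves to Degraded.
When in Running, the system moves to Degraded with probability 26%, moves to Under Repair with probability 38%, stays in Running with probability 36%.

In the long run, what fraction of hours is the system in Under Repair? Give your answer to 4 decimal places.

0.3173

Let the stationary distribution be π with π = πP and π_1 + π_2 + π_3 = 1.
π_1 = 0.44·π_1 + 0.44·π_2 + 0.26·π_3
π_2 = 0.3·π_1 + 0.28·π_2 + 0.38·π_3
Solving with the normalization constraint gives π = (0.3867, 0.3173, 0.2959).
So the stationary probability of Under Repair is 0.3173.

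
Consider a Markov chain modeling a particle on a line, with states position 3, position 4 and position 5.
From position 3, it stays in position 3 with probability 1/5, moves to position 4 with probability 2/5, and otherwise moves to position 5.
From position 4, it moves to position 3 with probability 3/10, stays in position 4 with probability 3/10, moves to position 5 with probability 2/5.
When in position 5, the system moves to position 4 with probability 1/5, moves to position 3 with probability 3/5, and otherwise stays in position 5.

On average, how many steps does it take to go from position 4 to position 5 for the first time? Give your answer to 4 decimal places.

2.5000

Let t(s) be the expected number of steps to first reach position 5 from state s, with t(position 5) = 0. Conditioning on the first step:
t(position 3) = 1 + 0.2·t(position 3) + 0.4·t(position 4)
t(position 4) = 1 + 0.3·t(position 3) + 0.3·t(position 4)
Solving: t(position 3) = 2.5000, t(position 4) = 2.5000.
Expected steps from position 4 to position 5: 2.5000.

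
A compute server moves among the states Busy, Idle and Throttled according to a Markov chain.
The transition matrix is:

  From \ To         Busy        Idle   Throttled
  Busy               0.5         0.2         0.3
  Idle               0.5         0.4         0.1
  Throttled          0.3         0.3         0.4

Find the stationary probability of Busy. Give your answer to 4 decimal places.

Let the stationary distribution be π with π = πP and π_1 + π_2 + π_3 = 1.
π_1 = 0.5·π_1 + 0.5·π_2 + 0.3·π_3
π_2 = 0.2·π_1 + 0.4·π_2 + 0.3·π_3
Solving with the normalization constraint gives π = (0.4459, 0.2838, 0.2703).
So the stationary probability of Busy is 0.4459.

0.4459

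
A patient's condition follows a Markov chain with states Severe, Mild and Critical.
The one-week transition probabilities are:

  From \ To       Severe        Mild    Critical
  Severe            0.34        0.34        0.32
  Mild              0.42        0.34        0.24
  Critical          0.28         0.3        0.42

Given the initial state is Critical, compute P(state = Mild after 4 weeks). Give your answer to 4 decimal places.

0.3269

Propagate the distribution vector 4 weeks from Critical.
After 0 weeks: (0.0000, 0.0000, 1.0000)
After 1 week: (0.2800, 0.3000, 0.4200)
After 2 weeks: (0.3388, 0.3232, 0.3380)
After 3 weeks: (0.3456, 0.3265, 0.3279)
After 4 weeks: (0.3464, 0.3269, 0.3267)
P(in Mild after 4 weeks) = 0.3269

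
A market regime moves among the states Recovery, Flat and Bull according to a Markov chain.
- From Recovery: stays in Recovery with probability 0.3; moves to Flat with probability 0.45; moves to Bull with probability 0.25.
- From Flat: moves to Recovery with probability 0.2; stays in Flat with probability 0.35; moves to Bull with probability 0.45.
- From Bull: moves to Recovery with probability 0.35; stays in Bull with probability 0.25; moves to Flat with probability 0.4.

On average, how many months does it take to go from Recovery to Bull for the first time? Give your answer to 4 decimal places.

Let t(s) be the expected number of months to first reach Bull from state s, with t(Bull) = 0. Conditioning on the first month:
t(Recovery) = 1 + 0.3·t(Recovery) + 0.45·t(Flat)
t(Flat) = 1 + 0.2·t(Recovery) + 0.35·t(Flat)
Solving: t(Recovery) = 3.0137, t(Flat) = 2.4658.
Expected months from Recovery to Bull: 3.0137.

3.0137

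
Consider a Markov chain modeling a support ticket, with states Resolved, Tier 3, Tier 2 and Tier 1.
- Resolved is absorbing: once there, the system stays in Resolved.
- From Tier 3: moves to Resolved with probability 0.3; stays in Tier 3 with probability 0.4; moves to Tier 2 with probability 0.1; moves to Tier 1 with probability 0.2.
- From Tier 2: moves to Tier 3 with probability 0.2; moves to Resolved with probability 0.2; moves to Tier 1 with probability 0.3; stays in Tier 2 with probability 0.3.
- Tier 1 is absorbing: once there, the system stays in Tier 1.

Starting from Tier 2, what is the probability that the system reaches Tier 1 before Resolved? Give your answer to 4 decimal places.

Let h(s) be the probability of absorption at Tier 1 starting from transient state s. Then h(Tier 1) = 1 and h(Resolved) = 0. By first-step analysis:
h(Tier 3) = 0.3·0 + 0.4·h(Tier 3) + 0.1·h(Tier 2) + 0.2·1
h(Tier 2) = 0.2·0 + 0.2·h(Tier 3) + 0.3·h(Tier 2) + 0.3·1
Solving: h(Tier 3) = 0.4250, h(Tier 2) = 0.5500.
Starting from Tier 2, the probability is 0.5500.

0.5500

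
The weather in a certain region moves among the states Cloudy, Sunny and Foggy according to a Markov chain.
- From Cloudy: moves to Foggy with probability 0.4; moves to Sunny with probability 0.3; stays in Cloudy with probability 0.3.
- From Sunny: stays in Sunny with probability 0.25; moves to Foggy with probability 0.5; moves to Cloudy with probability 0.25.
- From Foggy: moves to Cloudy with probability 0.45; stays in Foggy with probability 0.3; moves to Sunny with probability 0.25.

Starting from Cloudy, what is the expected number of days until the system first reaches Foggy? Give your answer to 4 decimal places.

2.3333

Let t(s) be the expected number of days to first reach Foggy from state s, with t(Foggy) = 0. Conditioning on the first day:
t(Cloudy) = 1 + 0.3·t(Cloudy) + 0.3·t(Sunny)
t(Sunny) = 1 + 0.25·t(Cloudy) + 0.25·t(Sunny)
Solving: t(Cloudy) = 2.3333, t(Sunny) = 2.1111.
Expected days from Cloudy to Foggy: 2.3333.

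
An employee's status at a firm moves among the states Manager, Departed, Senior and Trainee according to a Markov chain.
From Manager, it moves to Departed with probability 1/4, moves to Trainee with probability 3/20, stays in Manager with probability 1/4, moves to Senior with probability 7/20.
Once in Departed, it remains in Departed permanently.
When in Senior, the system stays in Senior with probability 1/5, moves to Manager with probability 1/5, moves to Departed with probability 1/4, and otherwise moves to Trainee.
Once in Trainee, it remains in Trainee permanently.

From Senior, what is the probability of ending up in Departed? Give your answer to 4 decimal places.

Let h(s) be the probability of absorption at Departed starting from transient state s. Then h(Departed) = 1 and h(Trainee) = 0. By first-step analysis:
h(Manager) = 0.25·h(Manager) + 0.25·1 + 0.35·h(Senior) + 0.15·0
h(Senior) = 0.2·h(Manager) + 0.25·1 + 0.2·h(Senior) + 0.35·0
Solving: h(Manager) = 0.5425, h(Senior) = 0.4481.
Starting from Senior, the probability is 0.4481.

0.4481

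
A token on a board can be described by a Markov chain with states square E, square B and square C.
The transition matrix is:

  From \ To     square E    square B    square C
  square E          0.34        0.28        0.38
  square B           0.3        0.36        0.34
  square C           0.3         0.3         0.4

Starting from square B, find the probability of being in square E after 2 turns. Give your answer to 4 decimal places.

Sum over the intermediate state after 1 turn:
P = P(square B→square E)·P(square E→square E) + P(square B→square B)·P(square B→square E) + P(square B→square C)·P(square C→square E)
  = 0.3×0.34 + 0.36×0.3 + 0.34×0.3
  = 0.1020 + 0.1080 + 0.1020 = 0.3120

0.3120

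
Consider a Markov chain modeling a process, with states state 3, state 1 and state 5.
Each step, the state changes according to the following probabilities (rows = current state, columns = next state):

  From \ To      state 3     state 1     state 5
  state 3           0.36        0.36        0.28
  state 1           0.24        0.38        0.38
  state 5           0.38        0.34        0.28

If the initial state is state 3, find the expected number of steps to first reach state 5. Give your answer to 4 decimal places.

3.1572

Let t(s) be the expected number of steps to first reach state 5 from state s, with t(state 5) = 0. Conditioning on the first step:
t(state 3) = 1 + 0.36·t(state 3) + 0.36·t(state 1)
t(state 1) = 1 + 0.24·t(state 3) + 0.38·t(state 1)
Solving: t(state 3) = 3.1572, t(state 1) = 2.8351.
Expected steps from state 3 to state 5: 3.1572.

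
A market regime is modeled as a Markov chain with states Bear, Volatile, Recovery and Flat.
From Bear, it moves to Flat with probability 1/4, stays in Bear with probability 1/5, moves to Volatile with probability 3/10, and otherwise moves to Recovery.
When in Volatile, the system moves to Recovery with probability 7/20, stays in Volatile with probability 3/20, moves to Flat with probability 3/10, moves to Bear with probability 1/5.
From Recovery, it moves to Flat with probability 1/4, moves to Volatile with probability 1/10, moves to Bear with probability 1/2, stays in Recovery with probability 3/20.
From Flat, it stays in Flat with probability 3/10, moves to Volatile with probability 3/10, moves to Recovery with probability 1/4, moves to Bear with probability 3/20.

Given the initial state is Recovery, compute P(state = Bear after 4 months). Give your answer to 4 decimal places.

Propagate the distribution vector 4 months from Recovery.
After 0 months: (0.0000, 0.0000, 1.0000, 0.0000)
After 1 month: (0.5000, 0.1000, 0.1500, 0.2500)
After 2 months: (0.2325, 0.2550, 0.2450, 0.2675)
After 3 months: (0.2601, 0.2128, 0.2510, 0.2761)
After 4 months: (0.2615, 0.2179, 0.2462, 0.2744)
P(in Bear after 4 months) = 0.2615

0.2615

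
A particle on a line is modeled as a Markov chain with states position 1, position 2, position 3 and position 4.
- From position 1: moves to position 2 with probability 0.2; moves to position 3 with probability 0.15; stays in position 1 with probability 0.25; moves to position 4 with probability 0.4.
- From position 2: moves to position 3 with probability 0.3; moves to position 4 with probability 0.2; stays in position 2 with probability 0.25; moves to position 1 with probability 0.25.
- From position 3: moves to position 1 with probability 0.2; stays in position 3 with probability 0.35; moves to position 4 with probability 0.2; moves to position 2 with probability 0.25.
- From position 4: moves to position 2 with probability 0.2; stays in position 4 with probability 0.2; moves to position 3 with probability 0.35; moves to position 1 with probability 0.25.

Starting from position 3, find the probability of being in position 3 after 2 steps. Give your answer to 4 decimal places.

0.2975

Propagate the distribution vector 2 steps from position 3.
After 0 steps: (0.0000, 0.0000, 1.0000, 0.0000)
After 1 step: (0.2000, 0.2500, 0.3500, 0.2000)
After 2 steps: (0.2325, 0.2300, 0.2975, 0.2400)
P(in position 3 after 2 steps) = 0.2975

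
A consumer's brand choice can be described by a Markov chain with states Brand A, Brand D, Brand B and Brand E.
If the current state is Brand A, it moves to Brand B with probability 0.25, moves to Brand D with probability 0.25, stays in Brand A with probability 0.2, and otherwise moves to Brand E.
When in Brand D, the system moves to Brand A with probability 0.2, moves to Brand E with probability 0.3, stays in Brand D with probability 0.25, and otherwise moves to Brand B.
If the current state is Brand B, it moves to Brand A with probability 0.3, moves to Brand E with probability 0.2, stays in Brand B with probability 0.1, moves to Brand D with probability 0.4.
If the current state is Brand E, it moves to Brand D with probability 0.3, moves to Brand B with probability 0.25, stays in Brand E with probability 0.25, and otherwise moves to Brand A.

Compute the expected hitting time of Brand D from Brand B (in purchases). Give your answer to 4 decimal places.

2.9531

Let t(s) be the expected number of purchases to first reach Brand D from state s, with t(Brand D) = 0. Conditioning on the first purchase:
t(Brand A) = 1 + 0.2·t(Brand A) + 0.25·t(Brand B) + 0.3·t(Brand E)
t(Brand B) = 1 + 0.3·t(Brand A) + 0.1·t(Brand B) + 0.2·t(Brand E)
t(Brand E) = 1 + 0.2·t(Brand A) + 0.25·t(Brand B) + 0.25·t(Brand E)
Solving: t(Brand A) = 3.3800, t(Brand B) = 2.9531, t(Brand E) = 3.2190.
Expected purchases from Brand B to Brand D: 2.9531.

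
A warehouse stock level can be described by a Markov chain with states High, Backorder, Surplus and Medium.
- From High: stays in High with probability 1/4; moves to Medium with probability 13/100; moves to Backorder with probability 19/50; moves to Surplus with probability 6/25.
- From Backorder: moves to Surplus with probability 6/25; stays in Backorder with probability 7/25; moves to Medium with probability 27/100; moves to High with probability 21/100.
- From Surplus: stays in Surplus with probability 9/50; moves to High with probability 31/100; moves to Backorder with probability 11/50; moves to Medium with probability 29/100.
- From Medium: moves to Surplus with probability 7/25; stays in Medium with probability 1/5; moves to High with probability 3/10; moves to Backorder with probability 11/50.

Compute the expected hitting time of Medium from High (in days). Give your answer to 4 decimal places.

Let t(s) be the expected number of days to first reach Medium from state s, with t(Medium) = 0. Conditioning on the first day:
t(High) = 1 + 0.25·t(High) + 0.38·t(Backorder) + 0.24·t(Surplus)
t(Backorder) = 1 + 0.21·t(High) + 0.28·t(Backorder) + 0.24·t(Surplus)
t(Surplus) = 1 + 0.31·t(High) + 0.22·t(Backorder) + 0.18·t(Surplus)
Solving: t(High) = 4.7624, t(Backorder) = 4.1563, t(Surplus) = 4.1350.
Expected days from High to Medium: 4.7624.

4.7624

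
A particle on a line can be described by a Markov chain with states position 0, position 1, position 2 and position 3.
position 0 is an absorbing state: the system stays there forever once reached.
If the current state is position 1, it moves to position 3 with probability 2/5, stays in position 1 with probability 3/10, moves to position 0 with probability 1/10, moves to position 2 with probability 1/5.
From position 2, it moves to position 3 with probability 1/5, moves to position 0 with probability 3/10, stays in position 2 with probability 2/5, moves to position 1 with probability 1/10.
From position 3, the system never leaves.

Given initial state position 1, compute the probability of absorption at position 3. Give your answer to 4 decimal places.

0.7000

Let h(s) be the probability of absorption at position 3 starting from transient state s. Then h(position 3) = 1 and h(position 0) = 0. By first-step analysis:
h(position 1) = 0.1·0 + 0.3·h(position 1) + 0.2·h(position 2) + 0.4·1
h(position 2) = 0.3·0 + 0.1·h(position 1) + 0.4·h(position 2) + 0.2·1
Solving: h(position 1) = 0.7000, h(position 2) = 0.4500.
Starting from position 1, the probability is 0.7000.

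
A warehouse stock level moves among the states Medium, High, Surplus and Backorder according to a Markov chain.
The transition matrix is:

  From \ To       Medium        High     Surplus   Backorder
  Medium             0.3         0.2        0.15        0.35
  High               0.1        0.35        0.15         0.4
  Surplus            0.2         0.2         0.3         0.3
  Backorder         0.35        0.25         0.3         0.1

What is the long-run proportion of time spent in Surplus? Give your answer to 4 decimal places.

Let the stationary distribution be π with π = πP and π_1 + π_2 + π_3 + π_4 = 1.
π_1 = 0.3·π_1 + 0.1·π_2 + 0.2·π_3 + 0.35·π_4
π_2 = 0.2·π_1 + 0.35·π_2 + 0.2·π_3 + 0.25·π_4
π_3 = 0.15·π_1 + 0.15·π_2 + 0.3·π_3 + 0.3·π_4
Solving with the normalization constraint gives π = (0.2411, 0.2518, 0.2261, 0.2810).
So the stationary probability of Surplus is 0.2261.

0.2261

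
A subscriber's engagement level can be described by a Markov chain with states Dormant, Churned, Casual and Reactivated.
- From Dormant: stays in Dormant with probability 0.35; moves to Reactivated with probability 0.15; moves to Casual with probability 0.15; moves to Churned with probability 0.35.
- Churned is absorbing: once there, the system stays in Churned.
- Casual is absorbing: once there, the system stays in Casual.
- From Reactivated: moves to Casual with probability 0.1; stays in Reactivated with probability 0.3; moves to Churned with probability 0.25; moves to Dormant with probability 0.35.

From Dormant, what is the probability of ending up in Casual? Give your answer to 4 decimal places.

0.2981

Let h(s) be the probability of absorption at Casual starting from transient state s. Then h(Casual) = 1 and h(Churned) = 0. By first-step analysis:
h(Dormant) = 0.35·h(Dormant) + 0.35·0 + 0.15·1 + 0.15·h(Reactivated)
h(Reactivated) = 0.35·h(Dormant) + 0.25·0 + 0.1·1 + 0.3·h(Reactivated)
Solving: h(Dormant) = 0.2981, h(Reactivated) = 0.2919.
Starting from Dormant, the probability is 0.2981.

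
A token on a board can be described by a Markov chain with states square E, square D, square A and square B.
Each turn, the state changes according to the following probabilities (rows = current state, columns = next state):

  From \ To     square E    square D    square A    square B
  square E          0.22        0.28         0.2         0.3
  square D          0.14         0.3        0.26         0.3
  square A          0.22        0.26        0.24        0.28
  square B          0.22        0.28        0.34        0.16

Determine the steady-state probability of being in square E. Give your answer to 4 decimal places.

0.1976

Let the stationary distribution be π with π = πP and π_1 + π_2 + π_3 + π_4 = 1.
π_1 = 0.22·π_1 + 0.14·π_2 + 0.22·π_3 + 0.22·π_4
π_2 = 0.28·π_1 + 0.3·π_2 + 0.26·π_3 + 0.28·π_4
π_3 = 0.2·π_1 + 0.26·π_2 + 0.24·π_3 + 0.34·π_4
Solving with the normalization constraint gives π = (0.1976, 0.2803, 0.2636, 0.2585).
So the stationary probability of square E is 0.1976.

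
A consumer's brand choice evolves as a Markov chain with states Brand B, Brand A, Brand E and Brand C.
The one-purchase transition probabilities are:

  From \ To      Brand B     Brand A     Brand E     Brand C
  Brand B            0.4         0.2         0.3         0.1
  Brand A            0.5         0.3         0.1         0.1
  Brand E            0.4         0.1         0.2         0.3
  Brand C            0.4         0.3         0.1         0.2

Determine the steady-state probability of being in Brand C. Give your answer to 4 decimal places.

Let the stationary distribution be π with π = πP and π_1 + π_2 + π_3 + π_4 = 1.
π_1 = 0.4·π_1 + 0.5·π_2 + 0.4·π_3 + 0.4·π_4
π_2 = 0.2·π_1 + 0.3·π_2 + 0.1·π_3 + 0.3·π_4
π_3 = 0.3·π_1 + 0.1·π_2 + 0.2·π_3 + 0.1·π_4
Solving with the normalization constraint gives π = (0.4217, 0.2169, 0.2048, 0.1566).
So the stationary probability of Brand C is 0.1566.

0.1566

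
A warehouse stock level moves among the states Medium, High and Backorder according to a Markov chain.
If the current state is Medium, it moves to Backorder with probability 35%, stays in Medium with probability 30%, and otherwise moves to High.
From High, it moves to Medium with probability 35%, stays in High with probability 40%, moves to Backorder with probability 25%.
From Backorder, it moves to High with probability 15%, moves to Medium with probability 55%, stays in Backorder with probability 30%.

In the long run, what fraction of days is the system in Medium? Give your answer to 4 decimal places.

Let the stationary distribution be π with π = πP and π_1 + π_2 + π_3 = 1.
π_1 = 0.3·π_1 + 0.35·π_2 + 0.55·π_3
π_2 = 0.35·π_1 + 0.4·π_2 + 0.15·π_3
Solving with the normalization constraint gives π = (0.3913, 0.3043, 0.3043).
So the stationary probability of Medium is 0.3913.

0.3913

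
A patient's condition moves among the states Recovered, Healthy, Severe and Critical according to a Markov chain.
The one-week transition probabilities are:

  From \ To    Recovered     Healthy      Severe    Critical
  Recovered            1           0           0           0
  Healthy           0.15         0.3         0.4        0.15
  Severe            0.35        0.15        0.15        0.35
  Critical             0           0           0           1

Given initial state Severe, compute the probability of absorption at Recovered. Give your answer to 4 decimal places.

0.5000

Let h(s) be the probability of absorption at Recovered starting from transient state s. Then h(Recovered) = 1 and h(Critical) = 0. By first-step analysis:
h(Healthy) = 0.15·1 + 0.3·h(Healthy) + 0.4·h(Severe) + 0.15·0
h(Severe) = 0.35·1 + 0.15·h(Healthy) + 0.15·h(Severe) + 0.35·0
Solving: h(Healthy) = 0.5000, h(Severe) = 0.5000.
Starting from Severe, the probability is 0.5000.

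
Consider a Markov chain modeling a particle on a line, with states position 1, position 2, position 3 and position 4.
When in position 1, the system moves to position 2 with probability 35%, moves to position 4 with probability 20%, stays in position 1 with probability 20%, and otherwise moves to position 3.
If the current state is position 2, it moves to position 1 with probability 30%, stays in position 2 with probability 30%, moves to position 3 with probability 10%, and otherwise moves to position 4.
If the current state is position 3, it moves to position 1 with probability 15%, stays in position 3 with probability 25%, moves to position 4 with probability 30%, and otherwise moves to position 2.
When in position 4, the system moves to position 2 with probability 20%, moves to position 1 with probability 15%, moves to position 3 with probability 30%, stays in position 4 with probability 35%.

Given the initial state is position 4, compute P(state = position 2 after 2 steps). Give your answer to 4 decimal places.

Propagate the distribution vector 2 steps from position 4.
After 0 steps: (0.0000, 0.0000, 0.0000, 1.0000)
After 1 step: (0.1500, 0.2000, 0.3000, 0.3500)
After 2 steps: (0.1875, 0.2725, 0.2375, 0.3025)
P(in position 2 after 2 steps) = 0.2725

0.2725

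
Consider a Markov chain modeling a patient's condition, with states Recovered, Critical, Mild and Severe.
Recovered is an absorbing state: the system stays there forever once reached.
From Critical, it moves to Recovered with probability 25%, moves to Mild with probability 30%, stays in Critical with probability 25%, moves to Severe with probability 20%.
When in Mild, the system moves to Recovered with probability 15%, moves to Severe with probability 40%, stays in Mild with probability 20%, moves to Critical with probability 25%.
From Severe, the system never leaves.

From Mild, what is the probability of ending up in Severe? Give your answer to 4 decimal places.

Let h(s) be the probability of absorption at Severe starting from transient state s. Then h(Severe) = 1 and h(Recovered) = 0. By first-step analysis:
h(Critical) = 0.25·0 + 0.25·h(Critical) + 0.3·h(Mild) + 0.2·1
h(Mild) = 0.15·0 + 0.25·h(Critical) + 0.2·h(Mild) + 0.4·1
Solving: h(Critical) = 0.5333, h(Mild) = 0.6667.
Starting from Mild, the probability is 0.6667.

0.6667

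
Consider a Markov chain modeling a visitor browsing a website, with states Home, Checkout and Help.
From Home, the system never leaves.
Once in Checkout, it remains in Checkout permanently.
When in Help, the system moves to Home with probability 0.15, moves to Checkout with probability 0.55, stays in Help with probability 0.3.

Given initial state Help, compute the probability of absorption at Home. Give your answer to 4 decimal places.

Let h(s) be the probability of absorption at Home starting from transient state s. Then h(Home) = 1 and h(Checkout) = 0. By first-step analysis:
h(Help) = 0.15·1 + 0.55·0 + 0.3·h(Help)
Solving: h(Help) = 0.2143.
Starting from Help, the probability is 0.2143.

0.2143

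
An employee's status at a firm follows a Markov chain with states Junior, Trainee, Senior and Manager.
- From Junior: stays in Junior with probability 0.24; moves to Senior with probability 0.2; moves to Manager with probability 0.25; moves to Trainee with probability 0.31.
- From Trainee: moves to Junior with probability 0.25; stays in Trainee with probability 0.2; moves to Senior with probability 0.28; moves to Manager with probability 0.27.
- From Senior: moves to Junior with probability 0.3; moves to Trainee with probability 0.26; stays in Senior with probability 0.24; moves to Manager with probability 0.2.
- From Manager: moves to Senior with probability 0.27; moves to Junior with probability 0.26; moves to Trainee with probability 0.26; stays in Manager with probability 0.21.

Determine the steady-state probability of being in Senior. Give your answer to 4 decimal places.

0.2468

Let the stationary distribution be π with π = πP and π_1 + π_2 + π_3 + π_4 = 1.
π_1 = 0.24·π_1 + 0.25·π_2 + 0.3·π_3 + 0.26·π_4
π_2 = 0.31·π_1 + 0.2·π_2 + 0.26·π_3 + 0.26·π_4
π_3 = 0.2·π_1 + 0.28·π_2 + 0.24·π_3 + 0.27·π_4
Solving with the normalization constraint gives π = (0.2621, 0.2576, 0.2468, 0.2335).
So the stationary probability of Senior is 0.2468.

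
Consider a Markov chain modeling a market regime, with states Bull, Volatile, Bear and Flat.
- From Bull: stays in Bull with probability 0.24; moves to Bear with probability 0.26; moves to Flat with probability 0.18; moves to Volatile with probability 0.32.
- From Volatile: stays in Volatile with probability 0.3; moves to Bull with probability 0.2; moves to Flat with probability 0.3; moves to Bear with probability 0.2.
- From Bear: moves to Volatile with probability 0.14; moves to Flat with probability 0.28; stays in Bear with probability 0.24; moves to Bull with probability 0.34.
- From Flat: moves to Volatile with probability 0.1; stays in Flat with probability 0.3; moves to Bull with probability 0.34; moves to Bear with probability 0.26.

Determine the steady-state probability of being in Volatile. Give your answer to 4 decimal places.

0.2146

Let the stationary distribution be π with π = πP and π_1 + π_2 + π_3 + π_4 = 1.
π_1 = 0.24·π_1 + 0.2·π_2 + 0.34·π_3 + 0.34·π_4
π_2 = 0.32·π_1 + 0.3·π_2 + 0.14·π_3 + 0.1·π_4
π_3 = 0.26·π_1 + 0.2·π_2 + 0.24·π_3 + 0.26·π_4
Solving with the normalization constraint gives π = (0.2818, 0.2146, 0.2423, 0.2613).
So the stationary probability of Volatile is 0.2146.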